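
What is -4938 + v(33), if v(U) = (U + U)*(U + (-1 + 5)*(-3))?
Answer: -3552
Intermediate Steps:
v(U) = 2*U*(-12 + U) (v(U) = (2*U)*(U + 4*(-3)) = (2*U)*(U - 12) = (2*U)*(-12 + U) = 2*U*(-12 + U))
-4938 + v(33) = -4938 + 2*33*(-12 + 33) = -4938 + 2*33*21 = -4938 + 1386 = -3552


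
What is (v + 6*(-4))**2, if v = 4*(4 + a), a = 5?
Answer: 144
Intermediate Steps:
v = 36 (v = 4*(4 + 5) = 4*9 = 36)
(v + 6*(-4))**2 = (36 + 6*(-4))**2 = (36 - 24)**2 = 12**2 = 144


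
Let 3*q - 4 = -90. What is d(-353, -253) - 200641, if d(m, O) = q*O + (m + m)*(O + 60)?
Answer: -171391/3 ≈ -57130.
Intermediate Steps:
q = -86/3 (q = 4/3 + (1/3)*(-90) = 4/3 - 30 = -86/3 ≈ -28.667)
d(m, O) = -86*O/3 + 2*m*(60 + O) (d(m, O) = -86*O/3 + (m + m)*(O + 60) = -86*O/3 + (2*m)*(60 + O) = -86*O/3 + 2*m*(60 + O))
d(-353, -253) - 200641 = (120*(-353) - 86/3*(-253) + 2*(-253)*(-353)) - 200641 = (-42360 + 21758/3 + 178618) - 200641 = 430532/3 - 200641 = -171391/3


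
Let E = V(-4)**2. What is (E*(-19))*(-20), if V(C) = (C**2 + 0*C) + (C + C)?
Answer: 24320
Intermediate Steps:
V(C) = C**2 + 2*C (V(C) = (C**2 + 0) + 2*C = C**2 + 2*C)
E = 64 (E = (-4*(2 - 4))**2 = (-4*(-2))**2 = 8**2 = 64)
(E*(-19))*(-20) = (64*(-19))*(-20) = -1216*(-20) = 24320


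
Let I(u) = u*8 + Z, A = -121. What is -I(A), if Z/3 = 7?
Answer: 947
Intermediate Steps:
Z = 21 (Z = 3*7 = 21)
I(u) = 21 + 8*u (I(u) = u*8 + 21 = 8*u + 21 = 21 + 8*u)
-I(A) = -(21 + 8*(-121)) = -(21 - 968) = -1*(-947) = 947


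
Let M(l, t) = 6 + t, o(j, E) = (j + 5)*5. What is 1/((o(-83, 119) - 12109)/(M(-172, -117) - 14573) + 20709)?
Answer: 14684/304103455 ≈ 4.8286e-5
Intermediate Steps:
o(j, E) = 25 + 5*j (o(j, E) = (5 + j)*5 = 25 + 5*j)
1/((o(-83, 119) - 12109)/(M(-172, -117) - 14573) + 20709) = 1/(((25 + 5*(-83)) - 12109)/((6 - 117) - 14573) + 20709) = 1/(((25 - 415) - 12109)/(-111 - 14573) + 20709) = 1/((-390 - 12109)/(-14684) + 20709) = 1/(-12499*(-1/14684) + 20709) = 1/(12499/14684 + 20709) = 1/(304103455/14684) = 14684/304103455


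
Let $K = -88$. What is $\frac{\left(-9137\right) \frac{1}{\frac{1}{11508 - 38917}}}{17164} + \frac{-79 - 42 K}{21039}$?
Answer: $\frac{5268985780475}{361113396} \approx 14591.0$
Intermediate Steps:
$\frac{\left(-9137\right) \frac{1}{\frac{1}{11508 - 38917}}}{17164} + \frac{-79 - 42 K}{21039} = \frac{\left(-9137\right) \frac{1}{\frac{1}{11508 - 38917}}}{17164} + \frac{-79 - -3696}{21039} = - \frac{9137}{\frac{1}{-27409}} \cdot \frac{1}{17164} + \left(-79 + 3696\right) \frac{1}{21039} = - \frac{9137}{- \frac{1}{27409}} \cdot \frac{1}{17164} + 3617 \cdot \frac{1}{21039} = \left(-9137\right) \left(-27409\right) \frac{1}{17164} + \frac{3617}{21039} = 250436033 \cdot \frac{1}{17164} + \frac{3617}{21039} = \frac{250436033}{17164} + \frac{3617}{21039} = \frac{5268985780475}{361113396}$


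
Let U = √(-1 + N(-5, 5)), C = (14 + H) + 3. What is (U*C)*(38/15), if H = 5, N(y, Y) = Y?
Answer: 1672/15 ≈ 111.47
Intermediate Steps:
C = 22 (C = (14 + 5) + 3 = 19 + 3 = 22)
U = 2 (U = √(-1 + 5) = √4 = 2)
(U*C)*(38/15) = (2*22)*(38/15) = 44*(38*(1/15)) = 44*(38/15) = 1672/15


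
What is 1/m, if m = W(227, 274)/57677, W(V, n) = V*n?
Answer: 421/454 ≈ 0.92731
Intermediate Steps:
m = 454/421 (m = (227*274)/57677 = 62198*(1/57677) = 454/421 ≈ 1.0784)
1/m = 1/(454/421) = 421/454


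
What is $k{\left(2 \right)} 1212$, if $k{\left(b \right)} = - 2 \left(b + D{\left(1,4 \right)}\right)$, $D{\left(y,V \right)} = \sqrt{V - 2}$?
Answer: $-4848 - 2424 \sqrt{2} \approx -8276.0$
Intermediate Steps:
$D{\left(y,V \right)} = \sqrt{-2 + V}$
$k{\left(b \right)} = - 2 b - 2 \sqrt{2}$ ($k{\left(b \right)} = - 2 \left(b + \sqrt{-2 + 4}\right) = - 2 \left(b + \sqrt{2}\right) = - 2 b - 2 \sqrt{2}$)
$k{\left(2 \right)} 1212 = \left(\left(-2\right) 2 - 2 \sqrt{2}\right) 1212 = \left(-4 - 2 \sqrt{2}\right) 1212 = -4848 - 2424 \sqrt{2}$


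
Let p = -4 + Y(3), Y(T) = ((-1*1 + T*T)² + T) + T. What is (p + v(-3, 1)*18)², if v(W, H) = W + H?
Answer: 900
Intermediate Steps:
v(W, H) = H + W
Y(T) = (-1 + T²)² + 2*T (Y(T) = ((-1 + T²)² + T) + T = (T + (-1 + T²)²) + T = (-1 + T²)² + 2*T)
p = 66 (p = -4 + ((-1 + 3²)² + 2*3) = -4 + ((-1 + 9)² + 6) = -4 + (8² + 6) = -4 + (64 + 6) = -4 + 70 = 66)
(p + v(-3, 1)*18)² = (66 + (1 - 3)*18)² = (66 - 2*18)² = (66 - 36)² = 30² = 900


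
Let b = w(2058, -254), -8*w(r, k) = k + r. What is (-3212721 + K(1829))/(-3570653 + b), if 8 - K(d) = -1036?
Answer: 917622/1020251 ≈ 0.89941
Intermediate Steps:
w(r, k) = -k/8 - r/8 (w(r, k) = -(k + r)/8 = -k/8 - r/8)
b = -451/2 (b = -⅛*(-254) - ⅛*2058 = 127/4 - 1029/4 = -451/2 ≈ -225.50)
K(d) = 1044 (K(d) = 8 - 1*(-1036) = 8 + 1036 = 1044)
(-3212721 + K(1829))/(-3570653 + b) = (-3212721 + 1044)/(-3570653 - 451/2) = -3211677/(-7141757/2) = -3211677*(-2/7141757) = 917622/1020251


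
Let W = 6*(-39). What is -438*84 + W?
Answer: -37026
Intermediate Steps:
W = -234
-438*84 + W = -438*84 - 234 = -36792 - 234 = -37026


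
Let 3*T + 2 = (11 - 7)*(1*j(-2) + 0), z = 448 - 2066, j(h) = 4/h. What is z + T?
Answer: -4864/3 ≈ -1621.3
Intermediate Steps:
z = -1618
T = -10/3 (T = -⅔ + ((11 - 7)*(1*(4/(-2)) + 0))/3 = -⅔ + (4*(1*(4*(-½)) + 0))/3 = -⅔ + (4*(1*(-2) + 0))/3 = -⅔ + (4*(-2 + 0))/3 = -⅔ + (4*(-2))/3 = -⅔ + (⅓)*(-8) = -⅔ - 8/3 = -10/3 ≈ -3.3333)
z + T = -1618 - 10/3 = -4864/3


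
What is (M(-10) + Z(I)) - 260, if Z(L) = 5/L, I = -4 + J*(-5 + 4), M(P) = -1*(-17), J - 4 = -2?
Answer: -1463/6 ≈ -243.83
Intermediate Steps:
J = 2 (J = 4 - 2 = 2)
M(P) = 17
I = -6 (I = -4 + 2*(-5 + 4) = -4 + 2*(-1) = -4 - 2 = -6)
(M(-10) + Z(I)) - 260 = (17 + 5/(-6)) - 260 = (17 + 5*(-1/6)) - 260 = (17 - 5/6) - 260 = 97/6 - 260 = -1463/6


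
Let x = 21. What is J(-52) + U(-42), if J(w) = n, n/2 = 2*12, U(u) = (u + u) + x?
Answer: -15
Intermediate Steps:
U(u) = 21 + 2*u (U(u) = (u + u) + 21 = 2*u + 21 = 21 + 2*u)
n = 48 (n = 2*(2*12) = 2*24 = 48)
J(w) = 48
J(-52) + U(-42) = 48 + (21 + 2*(-42)) = 48 + (21 - 84) = 48 - 63 = -15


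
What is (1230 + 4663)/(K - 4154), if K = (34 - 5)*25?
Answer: -5893/3429 ≈ -1.7186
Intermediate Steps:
K = 725 (K = 29*25 = 725)
(1230 + 4663)/(K - 4154) = (1230 + 4663)/(725 - 4154) = 5893/(-3429) = 5893*(-1/3429) = -5893/3429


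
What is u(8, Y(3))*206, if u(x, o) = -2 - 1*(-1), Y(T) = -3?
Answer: -206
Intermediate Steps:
u(x, o) = -1 (u(x, o) = -2 + 1 = -1)
u(8, Y(3))*206 = -1*206 = -206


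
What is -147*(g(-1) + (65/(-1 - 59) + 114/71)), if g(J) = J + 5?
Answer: -188797/284 ≈ -664.78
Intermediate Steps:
g(J) = 5 + J
-147*(g(-1) + (65/(-1 - 59) + 114/71)) = -147*((5 - 1) + (65/(-1 - 59) + 114/71)) = -147*(4 + (65/(-60) + 114*(1/71))) = -147*(4 + (65*(-1/60) + 114/71)) = -147*(4 + (-13/12 + 114/71)) = -147*(4 + 445/852) = -147*3853/852 = -188797/284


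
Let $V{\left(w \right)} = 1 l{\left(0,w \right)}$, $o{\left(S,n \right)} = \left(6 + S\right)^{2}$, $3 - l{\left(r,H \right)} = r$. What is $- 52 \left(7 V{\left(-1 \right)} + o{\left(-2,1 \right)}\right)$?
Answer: $-1924$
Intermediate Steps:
$l{\left(r,H \right)} = 3 - r$
$V{\left(w \right)} = 3$ ($V{\left(w \right)} = 1 \left(3 - 0\right) = 1 \left(3 + 0\right) = 1 \cdot 3 = 3$)
$- 52 \left(7 V{\left(-1 \right)} + o{\left(-2,1 \right)}\right) = - 52 \left(7 \cdot 3 + \left(6 - 2\right)^{2}\right) = - 52 \left(21 + 4^{2}\right) = - 52 \left(21 + 16\right) = \left(-52\right) 37 = -1924$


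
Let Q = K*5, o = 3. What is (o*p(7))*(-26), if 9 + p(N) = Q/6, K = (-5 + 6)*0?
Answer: 702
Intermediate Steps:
K = 0 (K = 1*0 = 0)
Q = 0 (Q = 0*5 = 0)
p(N) = -9 (p(N) = -9 + 0/6 = -9 + 0*(⅙) = -9 + 0 = -9)
(o*p(7))*(-26) = (3*(-9))*(-26) = -27*(-26) = 702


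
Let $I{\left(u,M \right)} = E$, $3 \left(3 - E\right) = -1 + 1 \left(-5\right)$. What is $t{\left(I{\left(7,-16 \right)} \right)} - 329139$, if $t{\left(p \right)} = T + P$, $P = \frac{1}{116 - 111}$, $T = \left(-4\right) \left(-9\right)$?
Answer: $- \frac{1645514}{5} \approx -3.291 \cdot 10^{5}$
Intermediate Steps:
$T = 36$
$E = 5$ ($E = 3 - \frac{-1 + 1 \left(-5\right)}{3} = 3 - \frac{-1 - 5}{3} = 3 - -2 = 3 + 2 = 5$)
$I{\left(u,M \right)} = 5$
$P = \frac{1}{5}$ ($P = \frac{1}{116 - 111} = \frac{1}{5} \approx 0.2$)
$t{\left(p \right)} = \frac{181}{5}$ ($t{\left(p \right)} = 36 + \frac{1}{5} = \frac{181}{5}$)
$t{\left(I{\left(7,-16 \right)} \right)} - 329139 = \frac{181}{5} - 329139 = - \frac{1645514}{5}$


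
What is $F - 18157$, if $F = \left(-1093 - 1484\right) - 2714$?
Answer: $-23448$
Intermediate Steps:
$F = -5291$ ($F = -2577 - 2714 = -5291$)
$F - 18157 = -5291 - 18157 = -23448$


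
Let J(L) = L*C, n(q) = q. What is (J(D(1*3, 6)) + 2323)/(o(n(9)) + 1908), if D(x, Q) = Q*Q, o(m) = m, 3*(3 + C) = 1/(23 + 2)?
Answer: 55387/47925 ≈ 1.1557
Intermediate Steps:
C = -224/75 (C = -3 + 1/(3*(23 + 2)) = -3 + (⅓)/25 = -3 + (⅓)*(1/25) = -3 + 1/75 = -224/75 ≈ -2.9867)
D(x, Q) = Q²
J(L) = -224*L/75 (J(L) = L*(-224/75) = -224*L/75)
(J(D(1*3, 6)) + 2323)/(o(n(9)) + 1908) = (-224/75*6² + 2323)/(9 + 1908) = (-224/75*36 + 2323)/1917 = (-2688/25 + 2323)*(1/1917) = (55387/25)*(1/1917) = 55387/47925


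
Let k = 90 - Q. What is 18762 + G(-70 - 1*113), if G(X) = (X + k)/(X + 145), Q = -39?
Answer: 356505/19 ≈ 18763.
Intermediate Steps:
k = 129 (k = 90 - 1*(-39) = 90 + 39 = 129)
G(X) = (129 + X)/(145 + X) (G(X) = (X + 129)/(X + 145) = (129 + X)/(145 + X))
18762 + G(-70 - 1*113) = 18762 + (129 + (-70 - 1*113))/(145 + (-70 - 1*113)) = 18762 + (129 + (-70 - 113))/(145 + (-70 - 113)) = 18762 + (129 - 183)/(145 - 183) = 18762 - 54/(-38) = 18762 - 1/38*(-54) = 18762 + 27/19 = 356505/19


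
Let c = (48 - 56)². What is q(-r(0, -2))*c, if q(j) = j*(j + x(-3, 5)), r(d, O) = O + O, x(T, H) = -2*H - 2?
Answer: -2048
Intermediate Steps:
x(T, H) = -2 - 2*H
r(d, O) = 2*O
c = 64 (c = (-8)² = 64)
q(j) = j*(-12 + j) (q(j) = j*(j + (-2 - 2*5)) = j*(j + (-2 - 10)) = j*(j - 12) = j*(-12 + j))
q(-r(0, -2))*c = ((-2*(-2))*(-12 - 2*(-2)))*64 = ((-1*(-4))*(-12 - 1*(-4)))*64 = (4*(-12 + 4))*64 = (4*(-8))*64 = -32*64 = -2048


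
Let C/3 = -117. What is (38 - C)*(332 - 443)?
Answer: -43179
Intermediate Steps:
C = -351 (C = 3*(-117) = -351)
(38 - C)*(332 - 443) = (38 - 1*(-351))*(332 - 443) = (38 + 351)*(-111) = 389*(-111) = -43179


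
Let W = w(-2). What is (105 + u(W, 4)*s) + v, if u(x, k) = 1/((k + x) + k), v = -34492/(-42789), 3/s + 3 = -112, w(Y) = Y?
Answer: 1041244721/9841470 ≈ 105.80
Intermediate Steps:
s = -3/115 (s = 3/(-3 - 112) = 3/(-115) = 3*(-1/115) = -3/115 ≈ -0.026087)
v = 34492/42789 (v = -34492*(-1/42789) = 34492/42789 ≈ 0.80610)
W = -2
u(x, k) = 1/(x + 2*k)
(105 + u(W, 4)*s) + v = (105 - 3/115/(-2 + 2*4)) + 34492/42789 = (105 - 3/115/(-2 + 8)) + 34492/42789 = (105 - 3/115/6) + 34492/42789 = (105 + (⅙)*(-3/115)) + 34492/42789 = (105 - 1/230) + 34492/42789 = 24149/230 + 34492/42789 = 1041244721/9841470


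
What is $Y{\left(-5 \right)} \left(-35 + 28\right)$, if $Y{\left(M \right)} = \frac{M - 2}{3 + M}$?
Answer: $- \frac{49}{2} \approx -24.5$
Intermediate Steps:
$Y{\left(M \right)} = \frac{-2 + M}{3 + M}$
$Y{\left(-5 \right)} \left(-35 + 28\right) = \frac{-2 - 5}{3 - 5} \left(-35 + 28\right) = \frac{1}{-2} \left(-7\right) \left(-7\right) = \left(- \frac{1}{2}\right) \left(-7\right) \left(-7\right) = \frac{7}{2} \left(-7\right) = - \frac{49}{2}$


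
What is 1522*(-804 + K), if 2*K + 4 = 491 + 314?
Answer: -614127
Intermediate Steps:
K = 801/2 (K = -2 + (491 + 314)/2 = -2 + (1/2)*805 = -2 + 805/2 = 801/2 ≈ 400.50)
1522*(-804 + K) = 1522*(-804 + 801/2) = 1522*(-807/2) = -614127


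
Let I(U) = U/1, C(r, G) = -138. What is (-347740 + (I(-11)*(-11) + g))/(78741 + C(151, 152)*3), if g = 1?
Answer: -347618/78327 ≈ -4.4380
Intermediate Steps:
I(U) = U (I(U) = U*1 = U)
(-347740 + (I(-11)*(-11) + g))/(78741 + C(151, 152)*3) = (-347740 + (-11*(-11) + 1))/(78741 - 138*3) = (-347740 + (121 + 1))/(78741 - 414) = (-347740 + 122)/78327 = -347618*1/78327 = -347618/78327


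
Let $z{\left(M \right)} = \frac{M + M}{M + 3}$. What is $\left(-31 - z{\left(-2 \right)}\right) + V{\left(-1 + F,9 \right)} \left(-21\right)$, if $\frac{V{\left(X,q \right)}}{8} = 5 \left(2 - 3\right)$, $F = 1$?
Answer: $813$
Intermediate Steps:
$z{\left(M \right)} = \frac{2 M}{3 + M}$
$V{\left(X,q \right)} = -40$ ($V{\left(X,q \right)} = 8 \cdot 5 \left(2 - 3\right) = 8 \cdot 5 \left(-1\right) = 8 \left(-5\right) = -40$)
$\left(-31 - z{\left(-2 \right)}\right) + V{\left(-1 + F,9 \right)} \left(-21\right) = \left(-31 - 2 \left(-2\right) \frac{1}{3 - 2}\right) - -840 = \left(-31 - 2 \left(-2\right) 1^{-1}\right) + 840 = \left(-31 - 2 \left(-2\right) 1\right) + 840 = \left(-31 - -4\right) + 840 = \left(-31 + 4\right) + 840 = -27 + 840 = 813$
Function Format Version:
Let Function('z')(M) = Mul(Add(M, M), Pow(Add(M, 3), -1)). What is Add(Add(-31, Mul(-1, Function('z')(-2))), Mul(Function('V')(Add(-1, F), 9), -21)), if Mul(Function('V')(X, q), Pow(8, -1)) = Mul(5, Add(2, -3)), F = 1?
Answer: 813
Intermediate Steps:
Function('z')(M) = Mul(2, M, Pow(Add(3, M), -1)) (Function('z')(M) = Mul(Mul(2, M), Pow(Add(3, M), -1)) = Mul(2, M, Pow(Add(3, M), -1)))
Function('V')(X, q) = -40 (Function('V')(X, q) = Mul(8, Mul(5, Add(2, -3))) = Mul(8, Mul(5, -1)) = Mul(8, -5) = -40)
Add(Add(-31, Mul(-1, Function('z')(-2))), Mul(Function('V')(Add(-1, F), 9), -21)) = Add(Add(-31, Mul(-1, Mul(2, -2, Pow(Add(3, -2), -1)))), Mul(-40, -21)) = Add(Add(-31, Mul(-1, Mul(2, -2, Pow(1, -1)))), 840) = Add(Add(-31, Mul(-1, Mul(2, -2, 1))), 840) = Add(Add(-31, Mul(-1, -4)), 840) = Add(Add(-31, 4), 840) = Add(-27, 840) = 813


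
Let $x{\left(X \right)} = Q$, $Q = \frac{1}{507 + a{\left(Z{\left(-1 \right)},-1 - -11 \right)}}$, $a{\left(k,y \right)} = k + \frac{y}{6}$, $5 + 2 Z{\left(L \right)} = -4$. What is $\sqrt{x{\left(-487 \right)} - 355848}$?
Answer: $\frac{3 i \sqrt{119604466}}{55} \approx 596.53 i$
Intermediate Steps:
$Z{\left(L \right)} = - \frac{9}{2}$ ($Z{\left(L \right)} = - \frac{5}{2} + \frac{1}{2} \left(-4\right) = - \frac{5}{2} - 2 = - \frac{9}{2}$)
$a{\left(k,y \right)} = k + \frac{y}{6}$
$Q = \frac{6}{3025}$ ($Q = \frac{1}{507 - \left(\frac{9}{2} - \frac{-1 - -11}{6}\right)} = \frac{1}{507 - \left(\frac{9}{2} - \frac{-1 + 11}{6}\right)} = \frac{1}{507 + \left(- \frac{9}{2} + \frac{1}{6} \cdot 10\right)} = \frac{1}{507 + \left(- \frac{9}{2} + \frac{5}{3}\right)} = \frac{1}{507 - \frac{17}{6}} = \frac{1}{\frac{3025}{6}} = \frac{6}{3025} \approx 0.0019835$)
$x{\left(X \right)} = \frac{6}{3025}$
$\sqrt{x{\left(-487 \right)} - 355848} = \sqrt{\frac{6}{3025} - 355848} = \sqrt{- \frac{1076440194}{3025}} = \frac{3 i \sqrt{119604466}}{55}$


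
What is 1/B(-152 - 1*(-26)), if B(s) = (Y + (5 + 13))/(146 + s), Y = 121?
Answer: 20/139 ≈ 0.14388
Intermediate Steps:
B(s) = 139/(146 + s) (B(s) = (121 + (5 + 13))/(146 + s) = (121 + 18)/(146 + s) = 139/(146 + s))
1/B(-152 - 1*(-26)) = 1/(139/(146 + (-152 - 1*(-26)))) = 1/(139/(146 + (-152 + 26))) = 1/(139/(146 - 126)) = 1/(139/20) = 20/139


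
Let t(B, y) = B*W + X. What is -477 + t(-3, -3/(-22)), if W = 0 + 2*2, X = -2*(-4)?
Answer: -481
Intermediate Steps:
X = 8
W = 4 (W = 0 + 4 = 4)
t(B, y) = 8 + 4*B (t(B, y) = B*4 + 8 = 4*B + 8 = 8 + 4*B)
-477 + t(-3, -3/(-22)) = -477 + (8 + 4*(-3)) = -477 + (8 - 12) = -477 - 4 = -481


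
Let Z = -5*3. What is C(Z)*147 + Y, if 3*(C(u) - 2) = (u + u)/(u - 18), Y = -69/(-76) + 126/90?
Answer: 1424767/4180 ≈ 340.85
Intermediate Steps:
Z = -15
Y = 877/380 (Y = -69*(-1/76) + 126*(1/90) = 69/76 + 7/5 = 877/380 ≈ 2.3079)
C(u) = 2 + 2*u/(3*(-18 + u)) (C(u) = 2 + ((u + u)/(u - 18))/3 = 2 + ((2*u)/(-18 + u))/3 = 2 + (2*u/(-18 + u))/3 = 2 + 2*u/(3*(-18 + u)))
C(Z)*147 + Y = (4*(-27 + 2*(-15))/(3*(-18 - 15)))*147 + 877/380 = ((4/3)*(-27 - 30)/(-33))*147 + 877/380 = ((4/3)*(-1/33)*(-57))*147 + 877/380 = (76/33)*147 + 877/380 = 3724/11 + 877/380 = 1424767/4180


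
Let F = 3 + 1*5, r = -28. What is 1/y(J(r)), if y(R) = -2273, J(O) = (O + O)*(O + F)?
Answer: -1/2273 ≈ -0.00043995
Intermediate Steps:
F = 8 (F = 3 + 5 = 8)
J(O) = 2*O*(8 + O) (J(O) = (O + O)*(O + 8) = (2*O)*(8 + O) = 2*O*(8 + O))
1/y(J(r)) = 1/(-2273) = -1/2273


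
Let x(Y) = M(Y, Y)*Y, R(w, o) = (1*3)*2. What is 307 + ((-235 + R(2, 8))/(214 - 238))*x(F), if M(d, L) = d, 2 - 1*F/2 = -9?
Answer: 29551/6 ≈ 4925.2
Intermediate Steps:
F = 22 (F = 4 - 2*(-9) = 4 + 18 = 22)
R(w, o) = 6 (R(w, o) = 3*2 = 6)
x(Y) = Y**2 (x(Y) = Y*Y = Y**2)
307 + ((-235 + R(2, 8))/(214 - 238))*x(F) = 307 + ((-235 + 6)/(214 - 238))*22**2 = 307 - 229/(-24)*484 = 307 - 229*(-1/24)*484 = 307 + (229/24)*484 = 307 + 27709/6 = 29551/6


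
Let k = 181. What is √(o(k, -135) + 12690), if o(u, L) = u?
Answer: √12871 ≈ 113.45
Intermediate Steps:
√(o(k, -135) + 12690) = √(181 + 12690) = √12871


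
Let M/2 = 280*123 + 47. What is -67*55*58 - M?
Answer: -282704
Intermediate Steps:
M = 68974 (M = 2*(280*123 + 47) = 2*(34440 + 47) = 2*34487 = 68974)
-67*55*58 - M = -67*55*58 - 1*68974 = -3685*58 - 68974 = -213730 - 68974 = -282704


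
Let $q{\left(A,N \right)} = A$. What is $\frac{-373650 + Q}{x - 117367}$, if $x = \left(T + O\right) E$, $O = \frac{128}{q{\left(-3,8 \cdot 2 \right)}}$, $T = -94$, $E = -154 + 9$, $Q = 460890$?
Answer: $- \frac{261720}{292651} \approx -0.89431$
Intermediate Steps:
$E = -145$
$O = - \frac{128}{3}$ ($O = \frac{128}{-3} = 128 \left(- \frac{1}{3}\right) = - \frac{128}{3} \approx -42.667$)
$x = \frac{59450}{3}$ ($x = \left(-94 - \frac{128}{3}\right) \left(-145\right) = \left(- \frac{410}{3}\right) \left(-145\right) = \frac{59450}{3} \approx 19817.0$)
$\frac{-373650 + Q}{x - 117367} = \frac{-373650 + 460890}{\frac{59450}{3} - 117367} = \frac{87240}{- \frac{292651}{3}} = 87240 \left(- \frac{3}{292651}\right) = - \frac{261720}{292651}$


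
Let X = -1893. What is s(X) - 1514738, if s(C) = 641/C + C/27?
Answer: -8602597186/5679 ≈ -1.5148e+6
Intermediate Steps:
s(C) = 641/C + C/27 (s(C) = 641/C + C*(1/27) = 641/C + C/27)
s(X) - 1514738 = (641/(-1893) + (1/27)*(-1893)) - 1514738 = (641*(-1/1893) - 631/9) - 1514738 = (-641/1893 - 631/9) - 1514738 = -400084/5679 - 1514738 = -8602597186/5679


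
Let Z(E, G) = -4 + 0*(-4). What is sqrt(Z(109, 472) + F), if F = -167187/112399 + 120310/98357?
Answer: I*sqrt(10636077768536125787)/1579318349 ≈ 2.065*I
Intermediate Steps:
Z(E, G) = -4 (Z(E, G) = -4 + 0 = -4)
F = -417326867/1579318349 (F = -167187*1/112399 + 120310*(1/98357) = -167187/112399 + 120310/98357 = -417326867/1579318349 ≈ -0.26425)
sqrt(Z(109, 472) + F) = sqrt(-4 - 417326867/1579318349) = sqrt(-6734600263/1579318349) = I*sqrt(10636077768536125787)/1579318349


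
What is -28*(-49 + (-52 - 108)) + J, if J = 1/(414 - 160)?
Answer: 1486409/254 ≈ 5852.0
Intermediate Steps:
J = 1/254 ≈ 0.0039370
-28*(-49 + (-52 - 108)) + J = -28*(-49 + (-52 - 108)) + 1/254 = -28*(-49 - 160) + 1/254 = -28*(-209) + 1/254 = 5852 + 1/254 = 1486409/254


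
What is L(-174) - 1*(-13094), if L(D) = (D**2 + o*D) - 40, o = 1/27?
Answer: 389912/9 ≈ 43324.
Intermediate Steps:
o = 1/27 ≈ 0.037037
L(D) = -40 + D**2 + D/27 (L(D) = (D**2 + D/27) - 40 = -40 + D**2 + D/27)
L(-174) - 1*(-13094) = (-40 + (-174)**2 + (1/27)*(-174)) - 1*(-13094) = (-40 + 30276 - 58/9) + 13094 = 272066/9 + 13094 = 389912/9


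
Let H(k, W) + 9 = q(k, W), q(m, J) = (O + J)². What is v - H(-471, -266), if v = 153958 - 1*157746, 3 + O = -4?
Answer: -78308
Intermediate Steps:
O = -7 (O = -3 - 4 = -7)
q(m, J) = (-7 + J)²
v = -3788 (v = 153958 - 157746 = -3788)
H(k, W) = -9 + (-7 + W)²
v - H(-471, -266) = -3788 - (-9 + (-7 - 266)²) = -3788 - (-9 + (-273)²) = -3788 - (-9 + 74529) = -3788 - 1*74520 = -3788 - 74520 = -78308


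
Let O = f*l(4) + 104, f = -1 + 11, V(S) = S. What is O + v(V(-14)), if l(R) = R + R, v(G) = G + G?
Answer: 156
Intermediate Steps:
v(G) = 2*G
f = 10
l(R) = 2*R
O = 184 (O = 10*(2*4) + 104 = 10*8 + 104 = 80 + 104 = 184)
O + v(V(-14)) = 184 + 2*(-14) = 184 - 28 = 156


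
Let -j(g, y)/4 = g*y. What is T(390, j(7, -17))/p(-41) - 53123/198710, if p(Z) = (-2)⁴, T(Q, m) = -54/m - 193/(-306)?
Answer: -200057597/851273640 ≈ -0.23501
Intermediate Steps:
j(g, y) = -4*g*y
T(Q, m) = 193/306 - 54/m (T(Q, m) = -54/m - 193*(-1/306) = -54/m + 193/306 = 193/306 - 54/m)
p(Z) = 16
T(390, j(7, -17))/p(-41) - 53123/198710 = (193/306 - 54/((-4*7*(-17))))/16 - 53123/198710 = (193/306 - 54/476)*(1/16) - 53123*1/198710 = (193/306 - 54*1/476)*(1/16) - 53123/198710 = (193/306 - 27/238)*(1/16) - 53123/198710 = (554/1071)*(1/16) - 53123/198710 = 277/8568 - 53123/198710 = -200057597/851273640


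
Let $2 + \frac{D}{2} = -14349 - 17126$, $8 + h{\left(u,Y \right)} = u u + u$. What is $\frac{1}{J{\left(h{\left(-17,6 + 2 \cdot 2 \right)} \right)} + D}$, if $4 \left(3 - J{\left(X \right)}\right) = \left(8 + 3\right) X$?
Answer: $- \frac{1}{63677} \approx -1.5704 \cdot 10^{-5}$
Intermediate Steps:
$h{\left(u,Y \right)} = -8 + u + u^{2}$ ($h{\left(u,Y \right)} = -8 + \left(u u + u\right) = -8 + \left(u^{2} + u\right) = -8 + \left(u + u^{2}\right) = -8 + u + u^{2}$)
$J{\left(X \right)} = 3 - \frac{11 X}{4}$ ($J{\left(X \right)} = 3 - \frac{\left(8 + 3\right) X}{4} = 3 - \frac{11 X}{4}$)
$D = -62954$ ($D = -4 + 2 \left(-14349 - 17126\right) = -4 + 2 \left(-31475\right) = -4 - 62950 = -62954$)
$\frac{1}{J{\left(h{\left(-17,6 + 2 \cdot 2 \right)} \right)} + D} = \frac{1}{\left(3 - \frac{11 \left(-8 - 17 + \left(-17\right)^{2}\right)}{4}\right) - 62954} = \frac{1}{\left(3 - \frac{11 \left(-8 - 17 + 289\right)}{4}\right) - 62954} = \frac{1}{\left(3 - 726\right) - 62954} = \frac{1}{-723 - 62954} = \frac{1}{-63677} = - \frac{1}{63677}$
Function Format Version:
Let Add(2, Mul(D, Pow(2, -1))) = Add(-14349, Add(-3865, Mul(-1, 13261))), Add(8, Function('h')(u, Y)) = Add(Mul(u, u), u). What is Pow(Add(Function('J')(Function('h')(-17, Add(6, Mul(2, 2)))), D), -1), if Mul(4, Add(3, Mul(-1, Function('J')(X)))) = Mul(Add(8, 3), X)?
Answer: Rational(-1, 63677) ≈ -1.5704e-5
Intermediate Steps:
Function('h')(u, Y) = Add(-8, u, Pow(u, 2)) (Function('h')(u, Y) = Add(-8, Add(Mul(u, u), u)) = Add(-8, Add(Pow(u, 2), u)) = Add(-8, Add(u, Pow(u, 2))) = Add(-8, u, Pow(u, 2)))
Function('J')(X) = Add(3, Mul(Rational(-11, 4), X)) (Function('J')(X) = Add(3, Mul(Rational(-1, 4), Mul(Add(8, 3), X))) = Add(3, Mul(Rational(-1, 4), Mul(11, X))) = Add(3, Mul(Rational(-11, 4), X)))
D = -62954 (D = Add(-4, Mul(2, Add(-14349, Add(-3865, Mul(-1, 13261))))) = Add(-4, Mul(2, Add(-14349, Add(-3865, -13261)))) = Add(-4, Mul(2, Add(-14349, -17126))) = Add(-4, Mul(2, -31475)) = Add(-4, -62950) = -62954)
Pow(Add(Function('J')(Function('h')(-17, Add(6, Mul(2, 2)))), D), -1) = Pow(Add(Add(3, Mul(Rational(-11, 4), Add(-8, -17, Pow(-17, 2)))), -62954), -1) = Pow(Add(Add(3, Mul(Rational(-11, 4), Add(-8, -17, 289))), -62954), -1) = Pow(Add(Add(3, Mul(Rational(-11, 4), 264)), -62954), -1) = Pow(Add(Add(3, -726), -62954), -1) = Pow(Add(-723, -62954), -1) = Pow(-63677, -1) = Rational(-1, 63677)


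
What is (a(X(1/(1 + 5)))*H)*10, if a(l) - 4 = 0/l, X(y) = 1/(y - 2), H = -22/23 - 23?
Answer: -22040/23 ≈ -958.26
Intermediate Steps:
H = -551/23 (H = -22*1/23 - 23 = -22/23 - 23 = -551/23 ≈ -23.957)
X(y) = 1/(-2 + y)
a(l) = 4 (a(l) = 4 + 0/l = 4 + 0 = 4)
(a(X(1/(1 + 5)))*H)*10 = (4*(-551/23))*10 = -2204/23*10 = -22040/23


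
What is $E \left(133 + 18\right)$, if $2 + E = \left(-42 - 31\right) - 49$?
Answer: $-18724$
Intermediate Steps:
$E = -124$ ($E = -2 - 122 = -124$)
$E \left(133 + 18\right) = - 124 \left(133 + 18\right) = \left(-124\right) 151 = -18724$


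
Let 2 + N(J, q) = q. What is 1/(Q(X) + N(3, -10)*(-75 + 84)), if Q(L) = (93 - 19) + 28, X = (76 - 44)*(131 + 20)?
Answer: -⅙ ≈ -0.16667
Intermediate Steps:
N(J, q) = -2 + q
X = 4832 (X = 32*151 = 4832)
Q(L) = 102 (Q(L) = 74 + 28 = 102)
1/(Q(X) + N(3, -10)*(-75 + 84)) = 1/(102 + (-2 - 10)*(-75 + 84)) = 1/(102 - 12*9) = 1/(102 - 108) = 1/(-6) = -⅙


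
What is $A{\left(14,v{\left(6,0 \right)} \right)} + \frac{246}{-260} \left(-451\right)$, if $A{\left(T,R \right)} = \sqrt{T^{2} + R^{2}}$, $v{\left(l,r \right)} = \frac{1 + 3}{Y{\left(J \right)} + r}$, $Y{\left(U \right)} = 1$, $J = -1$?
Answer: $\frac{55473}{130} + 2 \sqrt{53} \approx 441.28$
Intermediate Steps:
$v{\left(l,r \right)} = \frac{4}{1 + r}$ ($v{\left(l,r \right)} = \frac{1 + 3}{1 + r} = \frac{4}{1 + r}$)
$A{\left(T,R \right)} = \sqrt{R^{2} + T^{2}}$
$A{\left(14,v{\left(6,0 \right)} \right)} + \frac{246}{-260} \left(-451\right) = \sqrt{\left(\frac{4}{1 + 0}\right)^{2} + 14^{2}} + \frac{246}{-260} \left(-451\right) = \sqrt{\left(\frac{4}{1}\right)^{2} + 196} + 246 \left(- \frac{1}{260}\right) \left(-451\right) = \sqrt{\left(4 \cdot 1\right)^{2} + 196} - - \frac{55473}{130} = \sqrt{4^{2} + 196} + \frac{55473}{130} = \sqrt{16 + 196} + \frac{55473}{130} = \sqrt{212} + \frac{55473}{130} = 2 \sqrt{53} + \frac{55473}{130} = \frac{55473}{130} + 2 \sqrt{53}$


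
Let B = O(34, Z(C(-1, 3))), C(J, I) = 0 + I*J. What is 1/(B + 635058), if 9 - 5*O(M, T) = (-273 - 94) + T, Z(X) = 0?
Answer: 5/3175666 ≈ 1.5745e-6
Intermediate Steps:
C(J, I) = I*J
O(M, T) = 376/5 - T/5 (O(M, T) = 9/5 - ((-273 - 94) + T)/5 = 9/5 - (-367 + T)/5 = 9/5 + (367/5 - T/5) = 376/5 - T/5)
B = 376/5 (B = 376/5 - ⅕*0 = 376/5 + 0 = 376/5 ≈ 75.200)
1/(B + 635058) = 1/(376/5 + 635058) = 1/(3175666/5) = 5/3175666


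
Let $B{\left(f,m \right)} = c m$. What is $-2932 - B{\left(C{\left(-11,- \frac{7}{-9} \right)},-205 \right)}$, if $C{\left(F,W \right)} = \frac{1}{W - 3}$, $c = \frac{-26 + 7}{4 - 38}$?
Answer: $- \frac{95793}{34} \approx -2817.4$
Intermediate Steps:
$c = \frac{19}{34}$ ($c = - \frac{19}{-34} = \left(-19\right) \left(- \frac{1}{34}\right) = \frac{19}{34} \approx 0.55882$)
$C{\left(F,W \right)} = \frac{1}{-3 + W}$
$B{\left(f,m \right)} = \frac{19 m}{34}$
$-2932 - B{\left(C{\left(-11,- \frac{7}{-9} \right)},-205 \right)} = -2932 - \frac{19}{34} \left(-205\right) = -2932 - - \frac{3895}{34} = -2932 + \frac{3895}{34} = - \frac{95793}{34}$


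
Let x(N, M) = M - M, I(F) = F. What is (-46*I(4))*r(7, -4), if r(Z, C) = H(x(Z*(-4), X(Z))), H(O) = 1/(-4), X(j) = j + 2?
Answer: 46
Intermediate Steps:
X(j) = 2 + j
x(N, M) = 0
H(O) = -¼
r(Z, C) = -¼
(-46*I(4))*r(7, -4) = -46*4*(-¼) = -184*(-¼) = 46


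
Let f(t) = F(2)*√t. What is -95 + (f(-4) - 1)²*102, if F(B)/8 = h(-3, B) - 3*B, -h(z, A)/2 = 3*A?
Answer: -8460281 + 58752*I ≈ -8.4603e+6 + 58752.0*I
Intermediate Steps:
h(z, A) = -6*A
F(B) = -72*B (F(B) = 8*(-6*B - 3*B) = 8*(-9*B) = -72*B)
f(t) = -144*√t (f(t) = (-72*2)*√t = -144*√t)
-95 + (f(-4) - 1)²*102 = -95 + (-288*I - 1)²*102 = -95 + (-1 - 288*I)²*102 = -95 + 102*(-1 - 288*I)²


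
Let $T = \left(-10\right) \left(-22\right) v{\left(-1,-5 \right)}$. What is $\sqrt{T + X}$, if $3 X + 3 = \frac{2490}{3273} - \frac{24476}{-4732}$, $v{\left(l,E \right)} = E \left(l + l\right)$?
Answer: $\frac{2 \sqrt{5423603649310}}{99281} \approx 46.915$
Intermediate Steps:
$v{\left(l,E \right)} = 2 E l$ ($v{\left(l,E \right)} = E 2 l = 2 E l$)
$X = \frac{1261920}{1290653}$ ($X = -1 + \frac{\frac{2490}{3273} - \frac{24476}{-4732}}{3} = -1 + \frac{2490 \cdot \frac{1}{3273} - - \frac{6119}{1183}}{3} = -1 + \frac{\frac{830}{1091} + \frac{6119}{1183}}{3} = -1 + \frac{1}{3} \cdot \frac{7657719}{1290653} = -1 + \frac{2552573}{1290653} = \frac{1261920}{1290653} \approx 0.97774$)
$T = 2200$ ($T = \left(-10\right) \left(-22\right) 2 \left(-5\right) \left(-1\right) = 220 \cdot 10 = 2200$)
$\sqrt{T + X} = \sqrt{2200 + \frac{1261920}{1290653}} = \sqrt{\frac{2840698520}{1290653}} = \frac{2 \sqrt{5423603649310}}{99281}$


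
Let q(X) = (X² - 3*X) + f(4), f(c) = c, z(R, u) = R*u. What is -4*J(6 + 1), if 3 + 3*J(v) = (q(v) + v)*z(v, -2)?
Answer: 732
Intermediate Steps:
q(X) = 4 + X² - 3*X (q(X) = (X² - 3*X) + 4 = 4 + X² - 3*X)
J(v) = -1 - 2*v*(4 + v² - 2*v)/3 (J(v) = -1 + (((4 + v² - 3*v) + v)*(v*(-2)))/3 = -1 + ((4 + v² - 2*v)*(-2*v))/3 = -1 + (-2*v*(4 + v² - 2*v))/3 = -1 - 2*v*(4 + v² - 2*v)/3)
-4*J(6 + 1) = -4*(-1 - 8*(6 + 1)/3 - 2*(6 + 1)³/3 + 4*(6 + 1)²/3) = -4*(-1 - 8/3*7 - ⅔*7³ + (4/3)*7²) = -4*(-1 - 56/3 - ⅔*343 + (4/3)*49) = -4*(-1 - 56/3 - 686/3 + 196/3) = -4*(-183) = 732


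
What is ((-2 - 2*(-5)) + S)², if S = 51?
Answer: 3481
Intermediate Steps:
((-2 - 2*(-5)) + S)² = ((-2 - 2*(-5)) + 51)² = ((-2 + 10) + 51)² = (8 + 51)² = 59² = 3481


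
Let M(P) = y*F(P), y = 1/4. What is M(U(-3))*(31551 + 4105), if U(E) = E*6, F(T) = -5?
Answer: -44570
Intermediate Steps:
y = ¼ ≈ 0.25000
U(E) = 6*E
M(P) = -5/4 (M(P) = (¼)*(-5) = -5/4)
M(U(-3))*(31551 + 4105) = -5*(31551 + 4105)/4 = -5/4*35656 = -44570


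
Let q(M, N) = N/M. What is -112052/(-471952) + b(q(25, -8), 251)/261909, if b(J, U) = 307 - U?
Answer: 7343464145/30902119092 ≈ 0.23764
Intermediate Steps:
-112052/(-471952) + b(q(25, -8), 251)/261909 = -112052/(-471952) + (307 - 1*251)/261909 = -112052*(-1/471952) + (307 - 251)*(1/261909) = 28013/117988 + 56*(1/261909) = 28013/117988 + 56/261909 = 7343464145/30902119092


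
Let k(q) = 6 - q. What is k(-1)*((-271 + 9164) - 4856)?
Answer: 28259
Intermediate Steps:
k(-1)*((-271 + 9164) - 4856) = (6 - 1*(-1))*((-271 + 9164) - 4856) = (6 + 1)*(8893 - 4856) = 7*4037 = 28259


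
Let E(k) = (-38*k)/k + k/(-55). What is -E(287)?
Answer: 2377/55 ≈ 43.218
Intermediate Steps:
E(k) = -38 - k/55 (E(k) = -38 + k*(-1/55) = -38 - k/55)
-E(287) = -(-38 - 1/55*287) = -(-38 - 287/55) = -1*(-2377/55) = 2377/55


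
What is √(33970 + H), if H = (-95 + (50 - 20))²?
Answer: √38195 ≈ 195.44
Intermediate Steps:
H = 4225 (H = (-95 + 30)² = (-65)² = 4225)
√(33970 + H) = √(33970 + 4225) = √38195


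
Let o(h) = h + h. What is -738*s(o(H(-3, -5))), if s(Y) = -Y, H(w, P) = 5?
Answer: 7380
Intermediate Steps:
o(h) = 2*h
-738*s(o(H(-3, -5))) = -(-738)*2*5 = -(-738)*10 = -738*(-10) = 7380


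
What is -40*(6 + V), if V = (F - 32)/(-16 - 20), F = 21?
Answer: -2270/9 ≈ -252.22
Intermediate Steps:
V = 11/36 (V = (21 - 32)/(-16 - 20) = -11/(-36) = -11*(-1/36) = 11/36 ≈ 0.30556)
-40*(6 + V) = -40*(6 + 11/36) = -40*227/36 = -2270/9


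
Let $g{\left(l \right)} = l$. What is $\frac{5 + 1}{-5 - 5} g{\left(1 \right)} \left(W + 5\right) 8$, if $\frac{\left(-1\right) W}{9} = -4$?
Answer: $- \frac{984}{5} \approx -196.8$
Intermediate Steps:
$W = 36$ ($W = \left(-9\right) \left(-4\right) = 36$)
$\frac{5 + 1}{-5 - 5} g{\left(1 \right)} \left(W + 5\right) 8 = \frac{5 + 1}{-5 - 5} \cdot 1 \left(36 + 5\right) 8 = \frac{6}{-10} \cdot 1 \cdot 41 \cdot 8 = 6 \left(- \frac{1}{10}\right) 41 \cdot 8 = \left(- \frac{3}{5}\right) 41 \cdot 8 = \left(- \frac{123}{5}\right) 8 = - \frac{984}{5}$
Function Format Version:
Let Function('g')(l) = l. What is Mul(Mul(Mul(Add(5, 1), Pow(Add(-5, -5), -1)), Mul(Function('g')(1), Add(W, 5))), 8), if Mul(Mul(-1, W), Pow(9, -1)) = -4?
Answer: Rational(-984, 5) ≈ -196.80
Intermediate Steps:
W = 36 (W = Mul(-9, -4) = 36)
Mul(Mul(Mul(Add(5, 1), Pow(Add(-5, -5), -1)), Mul(Function('g')(1), Add(W, 5))), 8) = Mul(Mul(Mul(Add(5, 1), Pow(Add(-5, -5), -1)), Mul(1, Add(36, 5))), 8) = Mul(Mul(Mul(6, Pow(-10, -1)), Mul(1, 41)), 8) = Mul(Mul(Mul(6, Rational(-1, 10)), 41), 8) = Mul(Mul(Rational(-3, 5), 41), 8) = Mul(Rational(-123, 5), 8) = Rational(-984, 5)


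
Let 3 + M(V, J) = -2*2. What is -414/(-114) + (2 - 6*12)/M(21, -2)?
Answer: 259/19 ≈ 13.632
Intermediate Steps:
M(V, J) = -7 (M(V, J) = -3 - 2*2 = -3 - 4 = -7)
-414/(-114) + (2 - 6*12)/M(21, -2) = -414/(-114) + (2 - 6*12)/(-7) = -414*(-1/114) + (2 - 72)*(-1/7) = 69/19 - 70*(-1/7) = 69/19 + 10 = 259/19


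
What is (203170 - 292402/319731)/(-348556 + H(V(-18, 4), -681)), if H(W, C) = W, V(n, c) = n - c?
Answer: -32479727434/55725596259 ≈ -0.58285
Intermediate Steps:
(203170 - 292402/319731)/(-348556 + H(V(-18, 4), -681)) = (203170 - 292402/319731)/(-348556 + (-18 - 1*4)) = (203170 - 292402*1/319731)/(-348556 + (-18 - 4)) = (203170 - 292402/319731)/(-348556 - 22) = (64959454868/319731)/(-348578) = (64959454868/319731)*(-1/348578) = -32479727434/55725596259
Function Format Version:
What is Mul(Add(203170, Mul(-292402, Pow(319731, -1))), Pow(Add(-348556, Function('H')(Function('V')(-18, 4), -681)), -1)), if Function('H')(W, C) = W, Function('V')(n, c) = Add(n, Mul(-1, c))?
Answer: Rational(-32479727434, 55725596259) ≈ -0.58285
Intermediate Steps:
Mul(Add(203170, Mul(-292402, Pow(319731, -1))), Pow(Add(-348556, Function('H')(Function('V')(-18, 4), -681)), -1)) = Mul(Add(203170, Mul(-292402, Pow(319731, -1))), Pow(Add(-348556, Add(-18, Mul(-1, 4))), -1)) = Mul(Add(203170, Mul(-292402, Rational(1, 319731))), Pow(Add(-348556, Add(-18, -4)), -1)) = Mul(Add(203170, Rational(-292402, 319731)), Pow(Add(-348556, -22), -1)) = Mul(Rational(64959454868, 319731), Pow(-348578, -1)) = Mul(Rational(64959454868, 319731), Rational(-1, 348578)) = Rational(-32479727434, 55725596259)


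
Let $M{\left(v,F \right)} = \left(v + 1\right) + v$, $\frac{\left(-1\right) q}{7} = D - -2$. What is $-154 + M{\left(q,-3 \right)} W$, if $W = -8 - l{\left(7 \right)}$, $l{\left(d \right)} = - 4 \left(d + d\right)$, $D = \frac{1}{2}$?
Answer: $-1786$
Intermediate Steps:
$D = \frac{1}{2} \approx 0.5$
$q = - \frac{35}{2}$ ($q = - 7 \left(\frac{1}{2} - -2\right) = - 7 \left(\frac{1}{2} + 2\right) = \left(-7\right) \frac{5}{2} = - \frac{35}{2} \approx -17.5$)
$l{\left(d \right)} = - 8 d$ ($l{\left(d \right)} = - 4 \cdot 2 d = - 8 d$)
$M{\left(v,F \right)} = 1 + 2 v$ ($M{\left(v,F \right)} = \left(1 + v\right) + v = 1 + 2 v$)
$W = 48$ ($W = -8 - \left(-8\right) 7 = -8 - -56 = -8 + 56 = 48$)
$-154 + M{\left(q,-3 \right)} W = -154 + \left(1 + 2 \left(- \frac{35}{2}\right)\right) 48 = -154 + \left(1 - 35\right) 48 = -154 - 1632 = -1786$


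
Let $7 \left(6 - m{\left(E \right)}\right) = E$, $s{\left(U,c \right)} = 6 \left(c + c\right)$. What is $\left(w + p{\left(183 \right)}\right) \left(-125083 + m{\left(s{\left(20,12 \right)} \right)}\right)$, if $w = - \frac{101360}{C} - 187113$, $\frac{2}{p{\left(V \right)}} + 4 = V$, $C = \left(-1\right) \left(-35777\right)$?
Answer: $\frac{149905077138648285}{6404083} \approx 2.3408 \cdot 10^{10}$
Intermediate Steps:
$s{\left(U,c \right)} = 12 c$ ($s{\left(U,c \right)} = 6 \cdot 2 c = 12 c$)
$m{\left(E \right)} = 6 - \frac{E}{7}$
$C = 35777$
$p{\left(V \right)} = \frac{2}{-4 + V}$
$w = - \frac{956349023}{5111}$ ($w = - \frac{101360}{35777} - 187113 = \left(-101360\right) \frac{1}{35777} - 187113 = - \frac{14480}{5111} - 187113 = - \frac{956349023}{5111} \approx -1.8712 \cdot 10^{5}$)
$\left(w + p{\left(183 \right)}\right) \left(-125083 + m{\left(s{\left(20,12 \right)} \right)}\right) = \left(- \frac{956349023}{5111} + \frac{2}{-4 + 183}\right) \left(-125083 + \left(6 - \frac{12 \cdot 12}{7}\right)\right) = \left(- \frac{956349023}{5111} + \frac{2}{179}\right) \left(-125083 + \left(6 - \frac{144}{7}\right)\right) = \left(- \frac{956349023}{5111} + 2 \cdot \frac{1}{179}\right) \left(-125083 + \left(6 - \frac{144}{7}\right)\right) = \left(- \frac{956349023}{5111} + \frac{2}{179}\right) \left(-125083 - \frac{102}{7}\right) = \left(- \frac{171186464895}{914869}\right) \left(- \frac{875683}{7}\right) = \frac{149905077138648285}{6404083}$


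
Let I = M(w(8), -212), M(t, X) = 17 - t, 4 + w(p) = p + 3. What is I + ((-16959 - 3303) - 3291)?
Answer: -23543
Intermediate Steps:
w(p) = -1 + p (w(p) = -4 + (p + 3) = -4 + (3 + p) = -1 + p)
I = 10 (I = 17 - (-1 + 8) = 17 - 1*7 = 17 - 7 = 10)
I + ((-16959 - 3303) - 3291) = 10 + ((-16959 - 3303) - 3291) = 10 + (-20262 - 3291) = 10 - 23553 = -23543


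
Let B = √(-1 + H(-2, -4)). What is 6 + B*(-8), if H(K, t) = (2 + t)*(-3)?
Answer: 6 - 8*√5 ≈ -11.889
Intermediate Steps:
H(K, t) = -6 - 3*t
B = √5 (B = √(-1 + (-6 - 3*(-4))) = √(-1 + (-6 + 12)) = √(-1 + 6) = √5 ≈ 2.2361)
6 + B*(-8) = 6 + √5*(-8) = 6 - 8*√5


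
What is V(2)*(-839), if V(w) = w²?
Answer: -3356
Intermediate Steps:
V(2)*(-839) = 2²*(-839) = 4*(-839) = -3356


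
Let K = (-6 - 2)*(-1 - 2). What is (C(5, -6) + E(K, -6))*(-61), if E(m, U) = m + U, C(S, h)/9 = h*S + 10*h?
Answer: 48312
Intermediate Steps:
C(S, h) = 90*h + 9*S*h (C(S, h) = 9*(h*S + 10*h) = 9*(S*h + 10*h) = 9*(10*h + S*h) = 90*h + 9*S*h)
K = 24 (K = -8*(-3) = 24)
E(m, U) = U + m
(C(5, -6) + E(K, -6))*(-61) = (9*(-6)*(10 + 5) + (-6 + 24))*(-61) = (9*(-6)*15 + 18)*(-61) = (-810 + 18)*(-61) = -792*(-61) = 48312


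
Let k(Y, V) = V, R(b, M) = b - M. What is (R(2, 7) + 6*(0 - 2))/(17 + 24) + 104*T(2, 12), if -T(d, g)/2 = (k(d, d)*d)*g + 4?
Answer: -443473/41 ≈ -10816.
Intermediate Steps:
T(d, g) = -8 - 2*g*d² (T(d, g) = -2*((d*d)*g + 4) = -2*(d²*g + 4) = -2*(g*d² + 4) = -2*(4 + g*d²) = -8 - 2*g*d²)
(R(2, 7) + 6*(0 - 2))/(17 + 24) + 104*T(2, 12) = ((2 - 1*7) + 6*(0 - 2))/(17 + 24) + 104*(-8 - 2*12*2²) = ((2 - 7) + 6*(-2))/41 + 104*(-8 - 2*12*4) = (-5 - 12)*(1/41) + 104*(-8 - 96) = -17*1/41 + 104*(-104) = -17/41 - 10816 = -443473/41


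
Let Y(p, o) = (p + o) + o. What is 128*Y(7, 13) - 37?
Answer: 4187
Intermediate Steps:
Y(p, o) = p + 2*o (Y(p, o) = (o + p) + o = p + 2*o)
128*Y(7, 13) - 37 = 128*(7 + 2*13) - 37 = 128*(7 + 26) - 37 = 128*33 - 37 = 4224 - 37 = 4187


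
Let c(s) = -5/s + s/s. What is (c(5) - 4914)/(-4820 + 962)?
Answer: 819/643 ≈ 1.2737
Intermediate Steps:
c(s) = 1 - 5/s (c(s) = -5/s + 1 = 1 - 5/s)
(c(5) - 4914)/(-4820 + 962) = ((-5 + 5)/5 - 4914)/(-4820 + 962) = ((1/5)*0 - 4914)/(-3858) = (0 - 4914)*(-1/3858) = -4914*(-1/3858) = 819/643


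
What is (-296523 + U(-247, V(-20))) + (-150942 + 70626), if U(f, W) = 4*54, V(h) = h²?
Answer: -376623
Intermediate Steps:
U(f, W) = 216
(-296523 + U(-247, V(-20))) + (-150942 + 70626) = (-296523 + 216) + (-150942 + 70626) = -296307 - 80316 = -376623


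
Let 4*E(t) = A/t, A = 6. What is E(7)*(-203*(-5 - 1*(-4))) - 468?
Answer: -849/2 ≈ -424.50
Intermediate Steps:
E(t) = 3/(2*t) (E(t) = (6/t)/4 = 3/(2*t))
E(7)*(-203*(-5 - 1*(-4))) - 468 = ((3/2)/7)*(-203*(-5 - 1*(-4))) - 468 = ((3/2)*(⅐))*(-203*(-5 + 4)) - 468 = 3*(-203*(-1))/14 - 468 = (3/14)*203 - 468 = 87/2 - 468 = -849/2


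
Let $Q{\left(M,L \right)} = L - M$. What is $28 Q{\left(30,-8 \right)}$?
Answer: $-1064$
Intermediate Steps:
$28 Q{\left(30,-8 \right)} = 28 \left(-8 - 30\right) = 28 \left(-38\right) = -1064$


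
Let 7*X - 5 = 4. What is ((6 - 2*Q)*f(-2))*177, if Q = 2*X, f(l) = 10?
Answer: 10620/7 ≈ 1517.1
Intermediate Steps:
X = 9/7 (X = 5/7 + (⅐)*4 = 5/7 + 4/7 = 9/7 ≈ 1.2857)
Q = 18/7 (Q = 2*(9/7) = 18/7 ≈ 2.5714)
((6 - 2*Q)*f(-2))*177 = ((6 - 2*18/7)*10)*177 = ((6 - 36/7)*10)*177 = ((6/7)*10)*177 = (60/7)*177 = 10620/7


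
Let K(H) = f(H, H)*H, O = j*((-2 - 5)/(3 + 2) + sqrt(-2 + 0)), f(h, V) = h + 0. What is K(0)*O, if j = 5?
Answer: 0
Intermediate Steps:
f(h, V) = h
O = -7 + 5*I*sqrt(2) (O = 5*((-2 - 5)/(3 + 2) + sqrt(-2 + 0)) = 5*(-7/5 + sqrt(-2)) = 5*(-7*1/5 + I*sqrt(2)) = 5*(-7/5 + I*sqrt(2)) = -7 + 5*I*sqrt(2) ≈ -7.0 + 7.0711*I)
K(H) = H**2 (K(H) = H*H = H**2)
K(0)*O = 0**2*(-7 + 5*I*sqrt(2)) = 0*(-7 + 5*I*sqrt(2)) = 0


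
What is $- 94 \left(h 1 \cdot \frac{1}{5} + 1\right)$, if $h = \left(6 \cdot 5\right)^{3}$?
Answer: $-507694$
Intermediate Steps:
$h = 27000$ ($h = 30^{3} = 27000$)
$- 94 \left(h 1 \cdot \frac{1}{5} + 1\right) = - 94 \left(27000 \cdot 1 \cdot \frac{1}{5} + 1\right) = - 94 \left(27000 \cdot \frac{1}{5} + 1\right) = - 94 \left(5400 + 1\right) = \left(-94\right) 5401 = -507694$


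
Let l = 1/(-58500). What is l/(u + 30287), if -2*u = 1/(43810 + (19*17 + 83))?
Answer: -22108/39170722251375 ≈ -5.6440e-10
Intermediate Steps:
l = -1/58500 ≈ -1.7094e-5
u = -1/88432 (u = -1/(2*(43810 + (19*17 + 83))) = -1/(2*(43810 + (323 + 83))) = -1/(2*(43810 + 406)) = -½/44216 = -½*1/44216 = -1/88432 ≈ -1.1308e-5)
l/(u + 30287) = -1/(58500*(-1/88432 + 30287)) = -1/(58500*2678339983/88432) = -1/58500*88432/2678339983 = -22108/39170722251375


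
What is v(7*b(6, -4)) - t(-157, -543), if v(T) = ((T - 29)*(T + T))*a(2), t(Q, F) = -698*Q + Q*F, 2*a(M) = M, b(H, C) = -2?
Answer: -193633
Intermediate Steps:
a(M) = M/2
t(Q, F) = -698*Q + F*Q
v(T) = 2*T*(-29 + T) (v(T) = ((T - 29)*(T + T))*((½)*2) = ((-29 + T)*(2*T))*1 = (2*T*(-29 + T))*1 = 2*T*(-29 + T))
v(7*b(6, -4)) - t(-157, -543) = 2*(7*(-2))*(-29 + 7*(-2)) - (-157)*(-698 - 543) = 2*(-14)*(-29 - 14) - (-157)*(-1241) = 2*(-14)*(-43) - 1*194837 = 1204 - 194837 = -193633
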